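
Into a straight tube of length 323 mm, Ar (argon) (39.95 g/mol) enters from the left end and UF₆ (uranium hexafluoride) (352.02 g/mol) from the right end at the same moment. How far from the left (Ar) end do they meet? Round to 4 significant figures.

In equal time, each gas travels a distance ∝ its rate ∝ 1/√M, so d_Ar/d_UF₆ = √(M_UF₆/M_Ar) = √(352.02/39.95) = 2.968.
With d_Ar + d_UF₆ = 323 mm, d_UF₆ = 323/(1 + 2.968) = 81.39 mm.
d_Ar = 323 − 81.39 = 241.6 mm.

241.6 mm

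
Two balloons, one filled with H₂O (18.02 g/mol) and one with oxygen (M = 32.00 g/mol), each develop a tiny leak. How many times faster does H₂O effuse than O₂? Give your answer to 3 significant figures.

1.33

By Graham's law, rate_H₂O/rate_O₂ = √(M_O₂/M_H₂O) = √(32.00/18.02) = √1.776 = 1.33.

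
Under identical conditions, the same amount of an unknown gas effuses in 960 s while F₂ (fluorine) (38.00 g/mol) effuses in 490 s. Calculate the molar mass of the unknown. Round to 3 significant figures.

Since effusion rate ∝ 1/√M, t_X/t_F₂ = √(M_X/M_F₂).
960/490 = 1.959 = √(M_X/38.00)
M_X = 38.00 × 1.959² = 38.00 × 3.838 = 146 g/mol

146 g/mol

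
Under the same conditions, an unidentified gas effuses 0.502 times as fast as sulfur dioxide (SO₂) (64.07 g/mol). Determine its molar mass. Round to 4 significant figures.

254.2 g/mol

By Graham's law, rate_X/rate_SO₂ = √(M_SO₂/M_X).
0.502 = √(64.07/M_X)
M_X = 64.07 / 0.502² = 64.07 / 0.2520 = 254.2 g/mol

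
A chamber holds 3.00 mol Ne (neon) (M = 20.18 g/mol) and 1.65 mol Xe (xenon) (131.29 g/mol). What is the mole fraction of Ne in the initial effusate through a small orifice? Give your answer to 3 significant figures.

0.823

Effusion rate of each component ∝ n_i/√M_i (partial pressure × 1/√M).
So x_Ne in the escaping gas = (n_Ne/√M_Ne) / Σ(n_i/√M_i)
= (3.00/√20.18) / (3.00/√20.18 + 1.65/√131.29) = 0.6678/(0.6678 + 0.1440) = 0.823.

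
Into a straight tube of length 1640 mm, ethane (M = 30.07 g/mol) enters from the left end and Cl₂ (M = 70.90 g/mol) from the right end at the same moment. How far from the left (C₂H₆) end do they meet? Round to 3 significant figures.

The fronts meet when d_C₂H₆ + d_Cl₂ = L with d_C₂H₆/d_Cl₂ = √(M_Cl₂/M_C₂H₆) (Graham's law). Here √(M_Cl₂/M_C₂H₆) = √(70.90/30.07) = 1.536.
With d_C₂H₆ + d_Cl₂ = 1640 mm, d_Cl₂ = 1640/(1 + 1.536) = 646.8 mm.
d_C₂H₆ = 1640 − 646.8 = 993 mm.

993 mm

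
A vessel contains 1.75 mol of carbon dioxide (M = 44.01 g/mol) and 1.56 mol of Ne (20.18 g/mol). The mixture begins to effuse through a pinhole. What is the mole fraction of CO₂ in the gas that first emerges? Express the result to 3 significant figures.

Each component's effusion rate ∝ (its partial pressure)·(1/√M) ∝ n_i/√M_i.
So x_CO₂ in the escaping gas = (n_CO₂/√M_CO₂) / Σ(n_i/√M_i)
= (1.75/√44.01) / (1.75/√44.01 + 1.56/√20.18) = 0.2638/(0.2638 + 0.3473) = 0.432.

0.432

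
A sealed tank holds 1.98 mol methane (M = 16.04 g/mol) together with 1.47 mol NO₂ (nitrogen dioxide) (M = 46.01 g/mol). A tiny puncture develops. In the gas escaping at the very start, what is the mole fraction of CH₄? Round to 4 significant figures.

Effusion rate of each component ∝ n_i/√M_i (partial pressure × 1/√M).
x_CH₄(eff) = (n_CH₄/√M_CH₄) / (n_CH₄/√M_CH₄ + n_NO₂/√M_NO₂)
= (1.98/√16.04) / (1.98/√16.04 + 1.47/√46.01) = 0.4944/(0.4944 + 0.2167) = 0.6952.

0.6952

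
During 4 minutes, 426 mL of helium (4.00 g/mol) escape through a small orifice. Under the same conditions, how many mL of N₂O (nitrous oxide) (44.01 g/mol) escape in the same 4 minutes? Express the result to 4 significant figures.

From Graham's law, rate_N₂O/rate_He = √(M_He/M_N₂O) = √(4.00/44.01) = √0.09089 = 0.3015.
So the volume for N₂O is 426 × 0.3015 = 128.4 mL.

128.4 mL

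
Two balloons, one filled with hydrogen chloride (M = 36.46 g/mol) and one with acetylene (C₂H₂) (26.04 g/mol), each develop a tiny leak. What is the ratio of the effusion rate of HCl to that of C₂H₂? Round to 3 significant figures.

0.845

Using Graham's law: rate_HCl/rate_C₂H₂ = √(M_C₂H₂/M_HCl) = √(26.04/36.46) = √0.7142 = 0.845.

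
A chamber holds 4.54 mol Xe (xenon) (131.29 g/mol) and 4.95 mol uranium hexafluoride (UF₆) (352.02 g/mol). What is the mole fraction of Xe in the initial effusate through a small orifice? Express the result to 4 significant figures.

The effusion rate of species i is ∝ p_i/√M_i ∝ n_i/√M_i.
So x_Xe in the escaping gas = (n_Xe/√M_Xe) / Σ(n_i/√M_i)
= (4.54/√131.29) / (4.54/√131.29 + 4.95/√352.02) = 0.3962/(0.3962 + 0.2638) = 0.6003.

0.6003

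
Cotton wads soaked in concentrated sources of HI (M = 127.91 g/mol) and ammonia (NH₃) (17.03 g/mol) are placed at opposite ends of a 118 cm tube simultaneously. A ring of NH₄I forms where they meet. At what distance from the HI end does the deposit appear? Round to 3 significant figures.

The fronts meet when d_HI + d_NH₃ = L with d_HI/d_NH₃ = √(M_NH₃/M_HI) (Graham's law). Here √(M_NH₃/M_HI) = √(17.03/127.91) = 0.3649.
With d_HI + d_NH₃ = 118 cm, d_NH₃ = 118/(1 + 0.3649) = 86.45 cm.
d_HI = 118 − 86.45 = 31.5 cm.

31.5 cm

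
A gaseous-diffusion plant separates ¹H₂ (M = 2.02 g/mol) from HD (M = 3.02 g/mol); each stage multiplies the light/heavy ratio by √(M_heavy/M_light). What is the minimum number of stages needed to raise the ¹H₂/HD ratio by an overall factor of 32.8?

Single-stage factor α = √(3.02/2.02), so ln α = ½ ln(1.49505) = 0.2011.
Need α^N ≥ 32.8 ⇒ N ≥ ln(32.8) / ln α = 3.490 / 0.2011 = 17.36.
Rounding up, N = 18 stages.

18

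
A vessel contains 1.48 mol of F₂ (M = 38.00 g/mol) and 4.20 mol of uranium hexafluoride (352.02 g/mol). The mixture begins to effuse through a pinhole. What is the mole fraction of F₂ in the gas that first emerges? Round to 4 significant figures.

The effusion rate of species i is ∝ p_i/√M_i ∝ n_i/√M_i.
So x_F₂ in the escaping gas = (n_F₂/√M_F₂) / Σ(n_i/√M_i)
= (1.48/√38.00) / (1.48/√38.00 + 4.20/√352.02) = 0.2401/(0.2401 + 0.2239) = 0.5175.

0.5175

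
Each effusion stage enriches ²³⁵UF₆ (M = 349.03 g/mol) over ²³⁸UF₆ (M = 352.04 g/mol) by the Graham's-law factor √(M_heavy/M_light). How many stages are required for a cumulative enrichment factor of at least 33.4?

Single-stage factor α = √(352.04/349.03), so ln α = ½ ln(1.00862) = 0.004293.
Need α^N ≥ 33.4 ⇒ N ≥ ln(33.4) / ln α = 3.509 / 0.004293 = 817.19.
Minimum whole number of stages: N = 818.

818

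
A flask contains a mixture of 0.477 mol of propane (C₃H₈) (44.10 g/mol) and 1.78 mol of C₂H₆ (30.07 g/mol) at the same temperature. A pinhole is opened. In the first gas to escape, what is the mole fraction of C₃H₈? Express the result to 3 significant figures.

0.181

Rate_i ∝ x_i/√M_i (Graham's law weighted by mole fraction), so the effusate composition follows n_i/√M_i.
So x_C₃H₈ in the escaping gas = (n_C₃H₈/√M_C₃H₈) / Σ(n_i/√M_i)
= (0.477/√44.10) / (0.477/√44.10 + 1.78/√30.07) = 0.07183/(0.07183 + 0.3246) = 0.181.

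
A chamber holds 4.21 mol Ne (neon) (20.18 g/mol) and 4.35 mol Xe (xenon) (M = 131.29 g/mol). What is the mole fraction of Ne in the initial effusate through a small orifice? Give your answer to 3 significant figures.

0.712

Each component's effusion rate ∝ (its partial pressure)·(1/√M) ∝ n_i/√M_i.
x_Ne(eff) = (n_Ne/√M_Ne) / (n_Ne/√M_Ne + n_Xe/√M_Xe)
= (4.21/√20.18) / (4.21/√20.18 + 4.35/√131.29) = 0.9372/(0.9372 + 0.3796) = 0.712.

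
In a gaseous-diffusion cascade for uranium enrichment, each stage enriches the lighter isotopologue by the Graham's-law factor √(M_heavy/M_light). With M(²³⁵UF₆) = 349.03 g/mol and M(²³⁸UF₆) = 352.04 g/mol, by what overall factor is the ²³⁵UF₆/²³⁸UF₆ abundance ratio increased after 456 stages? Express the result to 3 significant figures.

7.08

Each stage multiplies the ratio by α = √(352.04/349.03), so after 456 stages the overall factor is α^456 = (352.04/349.03)^(456/2).
= 1.00862^228 = 7.08.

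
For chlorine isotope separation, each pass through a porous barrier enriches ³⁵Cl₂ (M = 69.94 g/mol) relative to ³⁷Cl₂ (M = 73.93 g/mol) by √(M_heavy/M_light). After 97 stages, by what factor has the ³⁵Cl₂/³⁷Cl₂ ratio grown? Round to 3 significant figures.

Overall factor = α^97 with α = √(73.93/69.94), i.e. (73.93/69.94)^(97/2).
= 1.05705^(97/2) = 14.7.

14.7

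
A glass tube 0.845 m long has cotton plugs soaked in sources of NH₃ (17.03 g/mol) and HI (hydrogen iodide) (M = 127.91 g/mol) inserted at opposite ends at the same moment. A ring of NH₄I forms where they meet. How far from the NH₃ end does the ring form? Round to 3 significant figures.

0.619 m

Distances travelled in equal time are proportional to diffusion rates, so d_NH₃/d_HI = √(M_HI/M_NH₃) = √(127.91/17.03) = 2.741.
With d_NH₃ + d_HI = 0.845 m, d_HI = 0.845/(1 + 2.741) = 0.2259 m.
d_NH₃ = 0.845 − 0.2259 = 0.619 m.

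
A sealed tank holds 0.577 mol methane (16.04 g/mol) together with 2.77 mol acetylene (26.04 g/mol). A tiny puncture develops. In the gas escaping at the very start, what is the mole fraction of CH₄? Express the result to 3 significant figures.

0.210

The effusion rate of species i is ∝ p_i/√M_i ∝ n_i/√M_i.
Mole fraction of CH₄ in the effusate = (n_CH₄/√M_CH₄) / (n_CH₄/√M_CH₄ + n_C₂H₂/√M_C₂H₂)
= (0.577/√16.04) / (0.577/√16.04 + 2.77/√26.04) = 0.1441/(0.1441 + 0.5428) = 0.210.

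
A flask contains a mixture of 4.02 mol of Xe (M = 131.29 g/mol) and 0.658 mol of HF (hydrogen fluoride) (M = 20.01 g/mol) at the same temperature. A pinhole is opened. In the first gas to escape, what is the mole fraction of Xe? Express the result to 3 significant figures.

0.705

Effusion rate of each component ∝ n_i/√M_i (partial pressure × 1/√M).
So x_Xe in the escaping gas = (n_Xe/√M_Xe) / Σ(n_i/√M_i)
= (4.02/√131.29) / (4.02/√131.29 + 0.658/√20.01) = 0.3508/(0.3508 + 0.1471) = 0.705.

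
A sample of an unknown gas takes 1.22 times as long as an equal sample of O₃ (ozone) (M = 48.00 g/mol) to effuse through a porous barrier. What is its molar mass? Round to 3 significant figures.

71.4 g/mol

By Graham's law, t_X/t_O₃ = √(M_X/M_O₃).
1.22 = √(M_X/48.00)
M_X = 48.00 × 1.22² = 48.00 × 1.488 = 71.4 g/mol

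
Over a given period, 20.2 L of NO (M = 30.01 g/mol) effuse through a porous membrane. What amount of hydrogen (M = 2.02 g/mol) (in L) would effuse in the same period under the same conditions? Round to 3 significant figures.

Since effusion rate ∝ 1/√M, rate_H₂/rate_NO = √(M_NO/M_H₂) = √(30.01/2.02) = √14.86 = 3.854.
So the volume for H₂ is 20.2 × 3.854 = 77.9 L.

77.9 L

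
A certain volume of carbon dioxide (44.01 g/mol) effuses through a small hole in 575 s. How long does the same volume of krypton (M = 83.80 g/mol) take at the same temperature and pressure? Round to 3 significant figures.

Using Graham's law: t_Kr/t_CO₂ = √(M_Kr/M_CO₂) = √(83.80/44.01) = √1.904 = 1.380.
So the time for Kr is 575 × 1.380 = 793 s.

793 s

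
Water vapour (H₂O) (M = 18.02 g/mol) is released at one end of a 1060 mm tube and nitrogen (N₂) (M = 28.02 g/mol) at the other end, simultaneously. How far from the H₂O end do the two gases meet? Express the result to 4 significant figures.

588.3 mm

Graham's law gives d_H₂O/d_N₂ = rate_H₂O/rate_N₂ = √(M_N₂/M_H₂O) = √(28.02/18.02) = 1.247.
With d_H₂O + d_N₂ = 1060 mm, d_N₂ = 1060/(1 + 1.247) = 471.7 mm.
d_H₂O = 1060 − 471.7 = 588.3 mm.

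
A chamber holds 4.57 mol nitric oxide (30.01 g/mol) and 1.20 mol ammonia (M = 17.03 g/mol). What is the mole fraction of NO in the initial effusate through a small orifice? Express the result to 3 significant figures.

0.742

Effusion rate of each component ∝ n_i/√M_i (partial pressure × 1/√M).
So x_NO in the escaping gas = (n_NO/√M_NO) / Σ(n_i/√M_i)
= (4.57/√30.01) / (4.57/√30.01 + 1.20/√17.03) = 0.8342/(0.8342 + 0.2908) = 0.742.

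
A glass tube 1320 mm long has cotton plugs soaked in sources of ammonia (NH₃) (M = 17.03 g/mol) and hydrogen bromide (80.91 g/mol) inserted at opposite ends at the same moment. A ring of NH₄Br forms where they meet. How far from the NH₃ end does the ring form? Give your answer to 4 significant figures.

904.9 mm

The fronts meet when d_NH₃ + d_HBr = L with d_NH₃/d_HBr = √(M_HBr/M_NH₃) (Graham's law). Here √(M_HBr/M_NH₃) = √(80.91/17.03) = 2.180.
With d_NH₃ + d_HBr = 1320 mm, d_HBr = 1320/(1 + 2.180) = 415.1 mm.
d_NH₃ = 1320 − 415.1 = 904.9 mm.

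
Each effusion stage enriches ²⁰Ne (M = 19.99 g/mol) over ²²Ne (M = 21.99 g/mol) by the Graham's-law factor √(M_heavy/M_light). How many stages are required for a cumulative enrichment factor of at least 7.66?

With α = √(21.99/19.99) per stage, ln α = ½ ln(1.10005) = 0.04768.
Need α^N ≥ 7.66 ⇒ N ≥ ln(7.66) / ln α = 2.036 / 0.04768 = 42.70.
So at least 43 stages are needed.

43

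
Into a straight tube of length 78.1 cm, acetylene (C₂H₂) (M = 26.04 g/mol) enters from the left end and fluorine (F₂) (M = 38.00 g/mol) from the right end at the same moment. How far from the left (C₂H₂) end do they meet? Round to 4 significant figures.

42.73 cm

Distances travelled in equal time are proportional to diffusion rates, so d_C₂H₂/d_F₂ = √(M_F₂/M_C₂H₂) = √(38.00/26.04) = 1.208.
With d_C₂H₂ + d_F₂ = 78.1 cm, d_F₂ = 78.1/(1 + 1.208) = 35.37 cm.
d_C₂H₂ = 78.1 − 35.37 = 42.73 cm.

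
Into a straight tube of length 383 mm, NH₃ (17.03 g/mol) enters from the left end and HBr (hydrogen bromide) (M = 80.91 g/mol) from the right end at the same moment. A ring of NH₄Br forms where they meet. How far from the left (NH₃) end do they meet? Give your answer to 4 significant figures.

The fronts meet when d_NH₃ + d_HBr = L with d_NH₃/d_HBr = √(M_HBr/M_NH₃) (Graham's law). Here √(M_HBr/M_NH₃) = √(80.91/17.03) = 2.180.
With d_NH₃ + d_HBr = 383 mm, d_HBr = 383/(1 + 2.180) = 120.5 mm.
d_NH₃ = 383 − 120.5 = 262.5 mm.

262.5 mm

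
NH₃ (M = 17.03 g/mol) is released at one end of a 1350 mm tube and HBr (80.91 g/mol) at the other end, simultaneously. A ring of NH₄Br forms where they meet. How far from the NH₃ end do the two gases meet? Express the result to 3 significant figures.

The fronts meet when d_NH₃ + d_HBr = L with d_NH₃/d_HBr = √(M_HBr/M_NH₃) (Graham's law). Here √(M_HBr/M_NH₃) = √(80.91/17.03) = 2.180.
With d_NH₃ + d_HBr = 1350 mm, d_HBr = 1350/(1 + 2.180) = 424.6 mm.
d_NH₃ = 1350 − 424.6 = 925 mm.

925 mm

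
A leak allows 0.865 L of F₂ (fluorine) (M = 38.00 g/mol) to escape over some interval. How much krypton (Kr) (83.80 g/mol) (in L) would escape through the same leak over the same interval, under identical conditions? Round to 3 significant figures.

0.582 L

Graham's law gives rate_Kr/rate_F₂ = √(M_F₂/M_Kr) = √(38.00/83.80) = √0.4535 = 0.6734.
So the volume for Kr is 0.865 × 0.6734 = 0.582 L.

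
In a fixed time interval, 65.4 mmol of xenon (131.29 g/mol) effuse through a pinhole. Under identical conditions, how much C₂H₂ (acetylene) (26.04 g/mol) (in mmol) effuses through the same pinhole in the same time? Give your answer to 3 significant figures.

147 mmol

Since effusion rate ∝ 1/√M, rate_C₂H₂/rate_Xe = √(M_Xe/M_C₂H₂) = √(131.29/26.04) = √5.042 = 2.245.
So the amount for C₂H₂ is 65.4 × 2.245 = 147 mmol.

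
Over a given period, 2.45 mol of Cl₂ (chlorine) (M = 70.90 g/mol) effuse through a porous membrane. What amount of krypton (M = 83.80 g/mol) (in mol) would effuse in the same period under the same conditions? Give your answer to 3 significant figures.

2.25 mol

From Graham's law, rate_Kr/rate_Cl₂ = √(M_Cl₂/M_Kr) = √(70.90/83.80) = √0.8461 = 0.9198.
So the amount for Kr is 2.45 × 0.9198 = 2.25 mol.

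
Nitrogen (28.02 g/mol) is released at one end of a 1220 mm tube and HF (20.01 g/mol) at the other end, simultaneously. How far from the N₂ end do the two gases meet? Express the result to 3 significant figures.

559 mm

Distances travelled in equal time are proportional to diffusion rates, so d_N₂/d_HF = √(M_HF/M_N₂) = √(20.01/28.02) = 0.8451.
With d_N₂ + d_HF = 1220 mm, d_HF = 1220/(1 + 0.8451) = 661.2 mm.
d_N₂ = 1220 − 661.2 = 559 mm.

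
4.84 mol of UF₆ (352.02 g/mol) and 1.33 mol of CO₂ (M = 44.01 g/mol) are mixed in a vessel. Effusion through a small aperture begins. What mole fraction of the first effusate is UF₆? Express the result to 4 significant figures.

0.5627

The effusion rate of species i is ∝ p_i/√M_i ∝ n_i/√M_i.
x_UF₆(eff) = (n_UF₆/√M_UF₆) / (n_UF₆/√M_UF₆ + n_CO₂/√M_CO₂)
= (4.84/√352.02) / (4.84/√352.02 + 1.33/√44.01) = 0.2580/(0.2580 + 0.2005) = 0.5627.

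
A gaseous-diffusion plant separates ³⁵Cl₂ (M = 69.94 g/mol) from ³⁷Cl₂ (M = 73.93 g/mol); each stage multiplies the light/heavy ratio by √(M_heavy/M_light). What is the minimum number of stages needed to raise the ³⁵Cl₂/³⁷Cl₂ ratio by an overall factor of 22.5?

Per stage α = (73.93/69.94)^(1/2) = 1.05705^0.5, giving ln α = 0.02774.
Need α^N ≥ 22.5 ⇒ N ≥ ln(22.5) / ln α = 3.114 / 0.02774 = 112.24.
So at least 113 stages are needed.

113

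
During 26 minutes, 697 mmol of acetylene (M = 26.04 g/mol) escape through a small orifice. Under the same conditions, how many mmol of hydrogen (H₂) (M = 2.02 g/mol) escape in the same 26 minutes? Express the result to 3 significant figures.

2500 mmol

By Graham's law, rate_H₂/rate_C₂H₂ = √(M_C₂H₂/M_H₂) = √(26.04/2.02) = √12.89 = 3.590.
So the amount for H₂ is 697 × 3.590 = 2500 mmol.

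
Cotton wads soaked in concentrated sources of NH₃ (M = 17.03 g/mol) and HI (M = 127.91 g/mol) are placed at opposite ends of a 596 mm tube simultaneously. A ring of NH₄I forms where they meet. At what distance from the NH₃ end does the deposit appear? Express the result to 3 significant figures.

Distances travelled in equal time are proportional to diffusion rates, so d_NH₃/d_HI = √(M_HI/M_NH₃) = √(127.91/17.03) = 2.741.
With d_NH₃ + d_HI = 596 mm, d_HI = 596/(1 + 2.741) = 159.3 mm.
d_NH₃ = 596 − 159.3 = 437 mm.

437 mm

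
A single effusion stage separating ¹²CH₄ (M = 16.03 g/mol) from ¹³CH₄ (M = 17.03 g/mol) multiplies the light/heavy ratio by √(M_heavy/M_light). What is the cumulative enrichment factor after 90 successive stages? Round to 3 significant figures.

15.2

Overall factor = α^90 with α = √(17.03/16.03), i.e. (17.03/16.03)^(90/2).
= 1.06238^45 = 15.2.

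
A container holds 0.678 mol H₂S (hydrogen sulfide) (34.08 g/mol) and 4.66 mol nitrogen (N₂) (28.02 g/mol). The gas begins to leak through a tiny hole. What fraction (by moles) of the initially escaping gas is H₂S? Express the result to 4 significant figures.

0.1165

Rate_i ∝ x_i/√M_i (Graham's law weighted by mole fraction), so the effusate composition follows n_i/√M_i.
So x_H₂S in the escaping gas = (n_H₂S/√M_H₂S) / Σ(n_i/√M_i)
= (0.678/√34.08) / (0.678/√34.08 + 4.66/√28.02) = 0.1161/(0.1161 + 0.8803) = 0.1165.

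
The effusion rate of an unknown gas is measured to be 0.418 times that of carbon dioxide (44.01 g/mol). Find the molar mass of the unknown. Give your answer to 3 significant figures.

Graham's law gives rate_X/rate_CO₂ = √(M_CO₂/M_X).
0.418 = √(44.01/M_X)
M_X = 44.01 / 0.418² = 44.01 / 0.1747 = 252 g/mol

252 g/mol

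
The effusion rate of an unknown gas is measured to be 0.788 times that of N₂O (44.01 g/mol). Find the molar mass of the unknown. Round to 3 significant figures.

From Graham's law, rate_X/rate_N₂O = √(M_N₂O/M_X).
0.788 = √(44.01/M_X)
M_X = 44.01 / 0.788² = 44.01 / 0.6209 = 70.9 g/mol

70.9 g/mol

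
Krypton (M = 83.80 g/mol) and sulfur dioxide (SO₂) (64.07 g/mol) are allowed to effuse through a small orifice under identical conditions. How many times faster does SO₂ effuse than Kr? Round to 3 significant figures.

1.14

By Graham's law, rate_SO₂/rate_Kr = √(M_Kr/M_SO₂) = √(83.80/64.07) = √1.308 = 1.14.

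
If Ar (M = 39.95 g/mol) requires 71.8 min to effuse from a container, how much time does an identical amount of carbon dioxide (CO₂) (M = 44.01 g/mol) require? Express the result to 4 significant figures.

Graham's law gives t_CO₂/t_Ar = √(M_CO₂/M_Ar) = √(44.01/39.95) = √1.102 = 1.050.
So the time for CO₂ is 71.8 × 1.050 = 75.36 min.

75.36 min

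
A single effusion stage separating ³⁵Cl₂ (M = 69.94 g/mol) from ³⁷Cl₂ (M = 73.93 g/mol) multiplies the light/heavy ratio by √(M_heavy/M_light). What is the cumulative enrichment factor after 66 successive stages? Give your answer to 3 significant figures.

6.24

Overall factor = α^66 with α = √(73.93/69.94), i.e. (73.93/69.94)^(66/2).
= 1.05705^33 = 6.24.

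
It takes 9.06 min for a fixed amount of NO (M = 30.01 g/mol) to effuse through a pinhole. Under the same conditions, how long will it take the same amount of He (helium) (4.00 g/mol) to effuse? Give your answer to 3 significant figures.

Since effusion rate ∝ 1/√M, t_He/t_NO = √(M_He/M_NO) = √(4.00/30.01) = √0.1333 = 0.3651.
So the time for He is 9.06 × 0.3651 = 3.31 min.

3.31 min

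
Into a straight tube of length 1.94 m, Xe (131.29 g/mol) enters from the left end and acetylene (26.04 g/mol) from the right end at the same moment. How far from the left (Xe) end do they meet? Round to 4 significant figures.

In equal time, each gas travels a distance ∝ its rate ∝ 1/√M, so d_Xe/d_C₂H₂ = √(M_C₂H₂/M_Xe) = √(26.04/131.29) = 0.4454.
With d_Xe + d_C₂H₂ = 1.94 m, d_C₂H₂ = 1.94/(1 + 0.4454) = 1.342 m.
d_Xe = 1.94 − 1.342 = 0.5978 m.

0.5978 m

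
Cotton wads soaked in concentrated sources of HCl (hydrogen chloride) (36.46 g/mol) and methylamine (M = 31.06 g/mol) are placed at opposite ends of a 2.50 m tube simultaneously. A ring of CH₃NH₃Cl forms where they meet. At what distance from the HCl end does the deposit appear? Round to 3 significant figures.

In equal time, each gas travels a distance ∝ its rate ∝ 1/√M, so d_HCl/d_CH₃NH₂ = √(M_CH₃NH₂/M_HCl) = √(31.06/36.46) = 0.9230.
With d_HCl + d_CH₃NH₂ = 2.50 m, d_CH₃NH₂ = 2.50/(1 + 0.9230) = 1.300 m.
d_HCl = 2.50 − 1.300 = 1.20 m.

1.20 m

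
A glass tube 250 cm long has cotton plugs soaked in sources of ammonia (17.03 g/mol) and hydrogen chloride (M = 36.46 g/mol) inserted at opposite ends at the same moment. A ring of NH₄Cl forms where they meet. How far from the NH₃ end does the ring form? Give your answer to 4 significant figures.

148.5 cm

Distances travelled in equal time are proportional to diffusion rates, so d_NH₃/d_HCl = √(M_HCl/M_NH₃) = √(36.46/17.03) = 1.463.
With d_NH₃ + d_HCl = 250 cm, d_HCl = 250/(1 + 1.463) = 101.5 cm.
d_NH₃ = 250 − 101.5 = 148.5 cm.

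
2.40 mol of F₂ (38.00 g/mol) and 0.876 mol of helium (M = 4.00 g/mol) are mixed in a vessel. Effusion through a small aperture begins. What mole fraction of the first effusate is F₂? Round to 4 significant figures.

Rate_i ∝ x_i/√M_i (Graham's law weighted by mole fraction), so the effusate composition follows n_i/√M_i.
So x_F₂ in the escaping gas = (n_F₂/√M_F₂) / Σ(n_i/√M_i)
= (2.40/√38.00) / (2.40/√38.00 + 0.876/√4.00) = 0.3893/(0.3893 + 0.4380) = 0.4706.

0.4706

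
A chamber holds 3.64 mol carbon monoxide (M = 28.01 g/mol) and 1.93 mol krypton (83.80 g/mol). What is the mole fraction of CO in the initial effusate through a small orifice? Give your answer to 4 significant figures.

0.7654

Effusion rate of each component ∝ n_i/√M_i (partial pressure × 1/√M).
Mole fraction of CO in the effusate = (n_CO/√M_CO) / (n_CO/√M_CO + n_Kr/√M_Kr)
= (3.64/√28.01) / (3.64/√28.01 + 1.93/√83.80) = 0.6878/(0.6878 + 0.2108) = 0.7654.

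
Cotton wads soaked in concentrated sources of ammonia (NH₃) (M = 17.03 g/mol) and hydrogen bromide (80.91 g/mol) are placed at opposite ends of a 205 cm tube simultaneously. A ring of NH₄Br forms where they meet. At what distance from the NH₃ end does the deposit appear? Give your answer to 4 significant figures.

140.5 cm

Distances travelled in equal time are proportional to diffusion rates, so d_NH₃/d_HBr = √(M_HBr/M_NH₃) = √(80.91/17.03) = 2.180.
With d_NH₃ + d_HBr = 205 cm, d_HBr = 205/(1 + 2.180) = 64.47 cm.
d_NH₃ = 205 − 64.47 = 140.5 cm.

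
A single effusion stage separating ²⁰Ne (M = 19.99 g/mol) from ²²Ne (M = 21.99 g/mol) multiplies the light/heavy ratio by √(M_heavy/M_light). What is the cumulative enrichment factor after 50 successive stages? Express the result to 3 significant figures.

10.8

Overall factor = α^50 with α = √(21.99/19.99), i.e. (21.99/19.99)^(50/2).
= 1.10005^25 = 10.8.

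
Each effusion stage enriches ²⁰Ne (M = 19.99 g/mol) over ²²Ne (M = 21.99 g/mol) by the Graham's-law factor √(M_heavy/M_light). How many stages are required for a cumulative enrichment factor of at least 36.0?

76

Single-stage factor α = √(21.99/19.99), so ln α = ½ ln(1.10005) = 0.04768.
Need α^N ≥ 36.0 ⇒ N ≥ ln(36.0) / ln α = 3.584 / 0.04768 = 75.16.
Minimum whole number of stages: N = 76.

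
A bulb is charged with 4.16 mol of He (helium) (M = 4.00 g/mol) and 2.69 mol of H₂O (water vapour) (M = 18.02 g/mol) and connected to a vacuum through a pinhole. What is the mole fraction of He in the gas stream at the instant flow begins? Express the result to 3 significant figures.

Rate_i ∝ x_i/√M_i (Graham's law weighted by mole fraction), so the effusate composition follows n_i/√M_i.
Mole fraction of He in the effusate = (n_He/√M_He) / (n_He/√M_He + n_H₂O/√M_H₂O)
= (4.16/√4.00) / (4.16/√4.00 + 2.69/√18.02) = 2.080/(2.080 + 0.6337) = 0.766.

0.766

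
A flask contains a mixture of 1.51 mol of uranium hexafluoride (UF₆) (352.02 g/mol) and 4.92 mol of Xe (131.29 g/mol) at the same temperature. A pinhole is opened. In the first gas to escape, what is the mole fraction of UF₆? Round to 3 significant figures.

Each component's effusion rate ∝ (its partial pressure)·(1/√M) ∝ n_i/√M_i.
x_UF₆(eff) = (n_UF₆/√M_UF₆) / (n_UF₆/√M_UF₆ + n_Xe/√M_Xe)
= (1.51/√352.02) / (1.51/√352.02 + 4.92/√131.29) = 0.08048/(0.08048 + 0.4294) = 0.158.

0.158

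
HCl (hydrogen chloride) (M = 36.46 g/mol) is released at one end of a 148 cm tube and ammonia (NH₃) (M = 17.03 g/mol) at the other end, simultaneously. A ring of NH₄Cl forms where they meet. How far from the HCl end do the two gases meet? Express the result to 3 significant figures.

The fronts meet when d_HCl + d_NH₃ = L with d_HCl/d_NH₃ = √(M_NH₃/M_HCl) (Graham's law). Here √(M_NH₃/M_HCl) = √(17.03/36.46) = 0.6834.
With d_HCl + d_NH₃ = 148 cm, d_NH₃ = 148/(1 + 0.6834) = 87.92 cm.
d_HCl = 148 − 87.92 = 60.1 cm.

60.1 cm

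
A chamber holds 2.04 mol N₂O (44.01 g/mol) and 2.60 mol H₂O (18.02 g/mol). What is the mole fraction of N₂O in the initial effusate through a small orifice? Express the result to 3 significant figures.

0.334

Each component's effusion rate ∝ (its partial pressure)·(1/√M) ∝ n_i/√M_i.
Mole fraction of N₂O in the effusate = (n_N₂O/√M_N₂O) / (n_N₂O/√M_N₂O + n_H₂O/√M_H₂O)
= (2.04/√44.01) / (2.04/√44.01 + 2.60/√18.02) = 0.3075/(0.3075 + 0.6125) = 0.334.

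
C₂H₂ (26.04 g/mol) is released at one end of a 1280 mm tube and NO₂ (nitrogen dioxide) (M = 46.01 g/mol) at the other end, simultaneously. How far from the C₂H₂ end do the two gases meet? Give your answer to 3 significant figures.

The fronts meet when d_C₂H₂ + d_NO₂ = L with d_C₂H₂/d_NO₂ = √(M_NO₂/M_C₂H₂) (Graham's law). Here √(M_NO₂/M_C₂H₂) = √(46.01/26.04) = 1.329.
With d_C₂H₂ + d_NO₂ = 1280 mm, d_NO₂ = 1280/(1 + 1.329) = 549.5 mm.
d_C₂H₂ = 1280 − 549.5 = 730 mm.

730 mm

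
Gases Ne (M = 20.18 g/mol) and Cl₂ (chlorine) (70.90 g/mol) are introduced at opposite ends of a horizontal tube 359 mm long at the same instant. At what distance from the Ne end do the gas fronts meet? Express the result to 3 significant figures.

Distances travelled in equal time are proportional to diffusion rates, so d_Ne/d_Cl₂ = √(M_Cl₂/M_Ne) = √(70.90/20.18) = 1.874.
With d_Ne + d_Cl₂ = 359 mm, d_Cl₂ = 359/(1 + 1.874) = 124.9 mm.
d_Ne = 359 − 124.9 = 234 mm.

234 mm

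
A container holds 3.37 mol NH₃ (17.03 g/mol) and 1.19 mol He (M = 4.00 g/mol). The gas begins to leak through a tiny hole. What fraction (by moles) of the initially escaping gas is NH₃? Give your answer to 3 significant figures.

0.578

Each component's effusion rate ∝ (its partial pressure)·(1/√M) ∝ n_i/√M_i.
So x_NH₃ in the escaping gas = (n_NH₃/√M_NH₃) / Σ(n_i/√M_i)
= (3.37/√17.03) / (3.37/√17.03 + 1.19/√4.00) = 0.8166/(0.8166 + 0.5950) = 0.578.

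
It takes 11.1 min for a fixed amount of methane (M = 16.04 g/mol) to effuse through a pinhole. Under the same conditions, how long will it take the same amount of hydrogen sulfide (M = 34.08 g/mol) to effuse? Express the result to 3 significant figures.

16.2 min

From Graham's law, t_H₂S/t_CH₄ = √(M_H₂S/M_CH₄) = √(34.08/16.04) = √2.125 = 1.458.
So the time for H₂S is 11.1 × 1.458 = 16.2 min.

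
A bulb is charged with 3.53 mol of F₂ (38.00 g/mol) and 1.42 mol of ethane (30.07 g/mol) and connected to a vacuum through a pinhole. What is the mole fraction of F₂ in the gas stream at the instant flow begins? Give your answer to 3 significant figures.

Rate_i ∝ x_i/√M_i (Graham's law weighted by mole fraction), so the effusate composition follows n_i/√M_i.
So x_F₂ in the escaping gas = (n_F₂/√M_F₂) / Σ(n_i/√M_i)
= (3.53/√38.00) / (3.53/√38.00 + 1.42/√30.07) = 0.5726/(0.5726 + 0.2590) = 0.689.

0.689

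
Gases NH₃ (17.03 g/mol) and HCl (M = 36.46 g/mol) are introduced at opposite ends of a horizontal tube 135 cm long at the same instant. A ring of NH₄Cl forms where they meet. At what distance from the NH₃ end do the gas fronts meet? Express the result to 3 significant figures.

80.2 cm

Distances travelled in equal time are proportional to diffusion rates, so d_NH₃/d_HCl = √(M_HCl/M_NH₃) = √(36.46/17.03) = 1.463.
With d_NH₃ + d_HCl = 135 cm, d_HCl = 135/(1 + 1.463) = 54.81 cm.
d_NH₃ = 135 − 54.81 = 80.2 cm.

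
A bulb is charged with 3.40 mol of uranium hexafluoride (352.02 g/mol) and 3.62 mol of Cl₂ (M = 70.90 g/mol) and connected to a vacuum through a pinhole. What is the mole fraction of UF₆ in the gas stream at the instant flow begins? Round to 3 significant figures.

Each component's effusion rate ∝ (its partial pressure)·(1/√M) ∝ n_i/√M_i.
So x_UF₆ in the escaping gas = (n_UF₆/√M_UF₆) / Σ(n_i/√M_i)
= (3.40/√352.02) / (3.40/√352.02 + 3.62/√70.90) = 0.1812/(0.1812 + 0.4299) = 0.297.

0.297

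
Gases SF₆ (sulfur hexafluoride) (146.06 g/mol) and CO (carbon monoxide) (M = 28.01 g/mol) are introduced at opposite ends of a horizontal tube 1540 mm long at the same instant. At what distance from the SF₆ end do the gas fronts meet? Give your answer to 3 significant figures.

469 mm

In equal time, each gas travels a distance ∝ its rate ∝ 1/√M, so d_SF₆/d_CO = √(M_CO/M_SF₆) = √(28.01/146.06) = 0.4379.
With d_SF₆ + d_CO = 1540 mm, d_CO = 1540/(1 + 0.4379) = 1071 mm.
d_SF₆ = 1540 − 1071 = 469 mm.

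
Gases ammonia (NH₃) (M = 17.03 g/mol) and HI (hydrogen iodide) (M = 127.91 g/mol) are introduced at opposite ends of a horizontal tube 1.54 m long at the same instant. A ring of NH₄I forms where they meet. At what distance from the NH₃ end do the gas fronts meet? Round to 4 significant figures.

The fronts meet when d_NH₃ + d_HI = L with d_NH₃/d_HI = √(M_HI/M_NH₃) (Graham's law). Here √(M_HI/M_NH₃) = √(127.91/17.03) = 2.741.
With d_NH₃ + d_HI = 1.54 m, d_HI = 1.54/(1 + 2.741) = 0.4117 m.
d_NH₃ = 1.54 − 0.4117 = 1.128 m.

1.128 m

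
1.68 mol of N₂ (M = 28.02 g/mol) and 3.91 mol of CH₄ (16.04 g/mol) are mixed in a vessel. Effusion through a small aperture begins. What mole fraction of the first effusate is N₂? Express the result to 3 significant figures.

0.245

Each component's effusion rate ∝ (its partial pressure)·(1/√M) ∝ n_i/√M_i.
So x_N₂ in the escaping gas = (n_N₂/√M_N₂) / Σ(n_i/√M_i)
= (1.68/√28.02) / (1.68/√28.02 + 3.91/√16.04) = 0.3174/(0.3174 + 0.9763) = 0.245.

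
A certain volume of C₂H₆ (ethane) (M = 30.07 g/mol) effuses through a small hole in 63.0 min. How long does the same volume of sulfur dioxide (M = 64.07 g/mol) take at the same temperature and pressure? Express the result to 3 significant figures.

92.0 min

Using Graham's law: t_SO₂/t_C₂H₆ = √(M_SO₂/M_C₂H₆) = √(64.07/30.07) = √2.131 = 1.460.
So the time for SO₂ is 63.0 × 1.460 = 92.0 min.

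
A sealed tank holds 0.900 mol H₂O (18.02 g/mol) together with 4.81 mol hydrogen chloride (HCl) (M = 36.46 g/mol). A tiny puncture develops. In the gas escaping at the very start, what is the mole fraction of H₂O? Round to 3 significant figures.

The effusion rate of species i is ∝ p_i/√M_i ∝ n_i/√M_i.
x_H₂O(eff) = (n_H₂O/√M_H₂O) / (n_H₂O/√M_H₂O + n_HCl/√M_HCl)
= (0.900/√18.02) / (0.900/√18.02 + 4.81/√36.46) = 0.2120/(0.2120 + 0.7966) = 0.210.

0.210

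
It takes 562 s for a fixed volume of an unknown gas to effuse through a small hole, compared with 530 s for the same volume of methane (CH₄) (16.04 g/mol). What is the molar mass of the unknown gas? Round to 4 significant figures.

18.04 g/mol

From Graham's law, t_X/t_CH₄ = √(M_X/M_CH₄).
562/530 = 1.060 = √(M_X/16.04)
M_X = 16.04 × 1.060² = 16.04 × 1.124 = 18.04 g/mol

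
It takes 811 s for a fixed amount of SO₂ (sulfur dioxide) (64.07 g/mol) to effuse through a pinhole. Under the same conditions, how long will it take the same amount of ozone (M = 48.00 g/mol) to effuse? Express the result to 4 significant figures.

702.0 s

Since effusion rate ∝ 1/√M, t_O₃/t_SO₂ = √(M_O₃/M_SO₂) = √(48.00/64.07) = √0.7492 = 0.8656.
So the time for O₃ is 811 × 0.8656 = 702.0 s.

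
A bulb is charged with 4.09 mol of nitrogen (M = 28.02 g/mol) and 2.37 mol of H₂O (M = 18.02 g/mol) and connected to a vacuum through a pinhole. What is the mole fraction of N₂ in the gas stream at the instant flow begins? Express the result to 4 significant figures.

0.5805

Each component's effusion rate ∝ (its partial pressure)·(1/√M) ∝ n_i/√M_i.
x_N₂(eff) = (n_N₂/√M_N₂) / (n_N₂/√M_N₂ + n_H₂O/√M_H₂O)
= (4.09/√28.02) / (4.09/√28.02 + 2.37/√18.02) = 0.7727/(0.7727 + 0.5583) = 0.5805.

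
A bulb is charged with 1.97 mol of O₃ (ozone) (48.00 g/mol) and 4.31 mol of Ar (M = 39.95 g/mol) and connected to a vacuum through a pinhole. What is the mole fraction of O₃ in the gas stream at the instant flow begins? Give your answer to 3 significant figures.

0.294

The effusion rate of species i is ∝ p_i/√M_i ∝ n_i/√M_i.
x_O₃(eff) = (n_O₃/√M_O₃) / (n_O₃/√M_O₃ + n_Ar/√M_Ar)
= (1.97/√48.00) / (1.97/√48.00 + 4.31/√39.95) = 0.2843/(0.2843 + 0.6819) = 0.294.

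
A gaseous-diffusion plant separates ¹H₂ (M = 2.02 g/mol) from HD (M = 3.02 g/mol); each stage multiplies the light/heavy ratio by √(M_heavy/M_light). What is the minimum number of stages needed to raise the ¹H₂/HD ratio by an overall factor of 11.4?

With α = √(3.02/2.02) per stage, ln α = ½ ln(1.49505) = 0.2011.
Need α^N ≥ 11.4 ⇒ N ≥ ln(11.4) / ln α = 2.434 / 0.2011 = 12.10.
So at least 13 stages are needed.

13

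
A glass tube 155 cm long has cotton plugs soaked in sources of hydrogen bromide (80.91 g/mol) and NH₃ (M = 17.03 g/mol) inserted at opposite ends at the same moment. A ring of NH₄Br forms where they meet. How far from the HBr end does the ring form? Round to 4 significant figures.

In equal time, each gas travels a distance ∝ its rate ∝ 1/√M, so d_HBr/d_NH₃ = √(M_NH₃/M_HBr) = √(17.03/80.91) = 0.4588.
With d_HBr + d_NH₃ = 155 cm, d_NH₃ = 155/(1 + 0.4588) = 106.3 cm.
d_HBr = 155 − 106.3 = 48.75 cm.

48.75 cm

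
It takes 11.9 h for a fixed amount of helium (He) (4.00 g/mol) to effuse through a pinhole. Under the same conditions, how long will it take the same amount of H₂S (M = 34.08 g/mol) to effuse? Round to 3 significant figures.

From Graham's law, t_H₂S/t_He = √(M_H₂S/M_He) = √(34.08/4.00) = √8.520 = 2.919.
So the time for H₂S is 11.9 × 2.919 = 34.7 h.

34.7 h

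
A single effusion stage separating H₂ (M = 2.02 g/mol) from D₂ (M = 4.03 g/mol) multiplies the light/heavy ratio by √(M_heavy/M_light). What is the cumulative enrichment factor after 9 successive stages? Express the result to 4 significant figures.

22.38

After 9 stages the ratio has grown by (√(4.03/2.02))^9 = (4.03/2.02)^(9/2).
= 1.99505^(9/2) = 22.38.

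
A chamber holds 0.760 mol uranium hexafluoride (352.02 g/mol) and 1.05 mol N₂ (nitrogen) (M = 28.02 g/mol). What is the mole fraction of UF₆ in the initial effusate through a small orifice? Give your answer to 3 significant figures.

Effusion rate of each component ∝ n_i/√M_i (partial pressure × 1/√M).
So x_UF₆ in the escaping gas = (n_UF₆/√M_UF₆) / Σ(n_i/√M_i)
= (0.760/√352.02) / (0.760/√352.02 + 1.05/√28.02) = 0.04051/(0.04051 + 0.1984) = 0.170.

0.170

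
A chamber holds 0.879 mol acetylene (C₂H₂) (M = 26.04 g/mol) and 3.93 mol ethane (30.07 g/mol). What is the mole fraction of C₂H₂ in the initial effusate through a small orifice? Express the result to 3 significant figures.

Rate_i ∝ x_i/√M_i (Graham's law weighted by mole fraction), so the effusate composition follows n_i/√M_i.
Mole fraction of C₂H₂ in the effusate = (n_C₂H₂/√M_C₂H₂) / (n_C₂H₂/√M_C₂H₂ + n_C₂H₆/√M_C₂H₆)
= (0.879/√26.04) / (0.879/√26.04 + 3.93/√30.07) = 0.1723/(0.1723 + 0.7167) = 0.194.

0.194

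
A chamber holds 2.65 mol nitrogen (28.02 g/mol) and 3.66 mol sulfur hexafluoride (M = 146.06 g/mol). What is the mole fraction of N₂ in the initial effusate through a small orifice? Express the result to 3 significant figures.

The effusion rate of species i is ∝ p_i/√M_i ∝ n_i/√M_i.
So x_N₂ in the escaping gas = (n_N₂/√M_N₂) / Σ(n_i/√M_i)
= (2.65/√28.02) / (2.65/√28.02 + 3.66/√146.06) = 0.5006/(0.5006 + 0.3028) = 0.623.

0.623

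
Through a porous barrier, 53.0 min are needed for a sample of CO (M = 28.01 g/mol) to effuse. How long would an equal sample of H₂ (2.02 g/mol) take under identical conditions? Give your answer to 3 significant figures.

By Graham's law, t_H₂/t_CO = √(M_H₂/M_CO) = √(2.02/28.01) = √0.07212 = 0.2685.
So the time for H₂ is 53.0 × 0.2685 = 14.2 min.

14.2 min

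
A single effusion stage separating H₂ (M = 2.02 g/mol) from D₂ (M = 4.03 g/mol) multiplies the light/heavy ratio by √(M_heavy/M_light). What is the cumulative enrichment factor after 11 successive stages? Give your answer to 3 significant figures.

After 11 stages the ratio has grown by (√(4.03/2.02))^11 = (4.03/2.02)^(11/2).
= 1.99505^(11/2) = 44.6.

44.6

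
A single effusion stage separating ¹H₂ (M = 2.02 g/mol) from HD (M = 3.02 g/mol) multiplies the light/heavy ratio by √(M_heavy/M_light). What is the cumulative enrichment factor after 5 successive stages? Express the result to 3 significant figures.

2.73

Each stage multiplies the ratio by α = √(3.02/2.02), so after 5 stages the overall factor is α^5 = (3.02/2.02)^(5/2).
= 1.49505^(5/2) = 2.73.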